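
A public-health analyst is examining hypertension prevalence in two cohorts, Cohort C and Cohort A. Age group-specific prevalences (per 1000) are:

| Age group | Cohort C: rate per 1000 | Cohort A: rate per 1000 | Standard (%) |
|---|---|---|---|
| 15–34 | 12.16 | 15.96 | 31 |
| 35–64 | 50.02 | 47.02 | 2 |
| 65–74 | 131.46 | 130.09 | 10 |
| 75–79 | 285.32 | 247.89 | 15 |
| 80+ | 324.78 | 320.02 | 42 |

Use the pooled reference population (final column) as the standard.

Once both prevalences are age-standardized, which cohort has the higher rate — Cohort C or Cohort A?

Cohort C

Standard weights: 0.31, 0.02, 0.10, 0.15, 0.42.
Cohort C: 0.3100×12.16 + 0.0200×50.02 + 0.1000×131.46 + 0.1500×285.32 + 0.4200×324.78 = 197.1216 per 1000.
Cohort A: 0.3100×15.96 + 0.0200×47.02 + 0.1000×130.09 + 0.1500×247.89 + 0.4200×320.02 = 190.4889 per 1000.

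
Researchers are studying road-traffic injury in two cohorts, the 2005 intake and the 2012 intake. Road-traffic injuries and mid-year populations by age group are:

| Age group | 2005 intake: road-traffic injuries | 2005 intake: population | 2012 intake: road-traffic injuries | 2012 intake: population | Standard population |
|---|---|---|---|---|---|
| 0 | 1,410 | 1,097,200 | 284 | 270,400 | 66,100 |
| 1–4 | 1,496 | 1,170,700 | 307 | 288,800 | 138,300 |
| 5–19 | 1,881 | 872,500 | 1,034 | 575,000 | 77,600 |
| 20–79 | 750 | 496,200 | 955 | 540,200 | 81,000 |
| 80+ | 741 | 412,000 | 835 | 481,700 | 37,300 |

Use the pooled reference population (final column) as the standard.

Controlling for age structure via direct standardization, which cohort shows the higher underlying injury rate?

2005 intake

Age-specific rates per 100,000 for the 2005 intake: 128.51, 127.79, 215.59, 151.15, 179.85.
For the 2012 intake: 105.03, 106.30, 179.83, 176.79, 173.34.
Standard total = 400,300; weights = 0.1651, 0.3455, 0.1939, 0.2023, 0.0932.
The 2005 intake: 0.1651×128.51 + 0.3455×127.79 + 0.1939×215.59 + 0.2023×151.15 + 0.0932×179.85 = 154.5055 per 100,000.
The 2012 intake: 0.1651×105.03 + 0.3455×106.30 + 0.1939×179.83 + 0.2023×176.79 + 0.0932×173.34 = 140.8543 per 100,000.
The crude rates (155.07 vs 158.39) would put the 2012 intake higher, but that reflects its age composition; once standardized to a common age structure, the 2005 intake has the higher underlying rate.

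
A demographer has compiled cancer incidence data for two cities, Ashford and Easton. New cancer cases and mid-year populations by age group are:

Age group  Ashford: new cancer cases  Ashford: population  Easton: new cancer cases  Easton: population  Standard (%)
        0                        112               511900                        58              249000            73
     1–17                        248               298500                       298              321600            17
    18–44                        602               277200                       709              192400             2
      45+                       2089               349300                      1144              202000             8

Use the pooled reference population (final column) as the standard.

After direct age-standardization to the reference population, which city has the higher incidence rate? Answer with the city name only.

Easton

Age-specific rates per 100000 for Ashford: 21.88, 83.08, 217.17, 598.05.
For Easton: 23.29, 92.66, 368.50, 566.34.
Standard weights: 0.73, 0.17, 0.02, 0.08.
Ashford: 0.7300×21.88 + 0.1700×83.08 + 0.0200×217.17 + 0.0800×598.05 = 82.2835 per 100000.
Easton: 0.7300×23.29 + 0.1700×92.66 + 0.0200×368.50 + 0.0800×566.34 = 85.4335 per 100000.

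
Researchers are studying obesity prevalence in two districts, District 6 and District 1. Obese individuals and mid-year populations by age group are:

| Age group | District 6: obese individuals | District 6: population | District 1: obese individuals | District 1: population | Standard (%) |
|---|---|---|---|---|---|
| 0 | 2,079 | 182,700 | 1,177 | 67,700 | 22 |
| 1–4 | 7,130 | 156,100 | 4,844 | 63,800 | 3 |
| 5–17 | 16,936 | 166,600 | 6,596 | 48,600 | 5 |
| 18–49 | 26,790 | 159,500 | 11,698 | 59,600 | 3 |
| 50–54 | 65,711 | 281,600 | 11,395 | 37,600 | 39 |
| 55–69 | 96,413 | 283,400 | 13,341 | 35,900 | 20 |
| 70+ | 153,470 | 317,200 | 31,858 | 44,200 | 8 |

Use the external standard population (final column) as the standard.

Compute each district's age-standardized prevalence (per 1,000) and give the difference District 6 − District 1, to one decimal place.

Age-specific rates per 1,000 for District 6: 11.379, 45.676, 101.657, 167.962, 233.349, 340.201, 483.827.
For District 1: 17.386, 75.925, 135.720, 196.275, 303.059, 371.616, 720.769.
Standard weights: 0.22, 0.03, 0.05, 0.03, 0.39, 0.20, 0.08.
District 6: 0.2200×11.379 + 0.0300×45.676 + 0.0500×101.657 + 0.0300×167.962 + 0.3900×233.349 + 0.2000×340.201 + 0.0800×483.827 = 211.7478 per 1,000.
District 1: 0.2200×17.386 + 0.0300×75.925 + 0.0500×135.720 + 0.0300×196.275 + 0.3900×303.059 + 0.2000×371.616 + 0.0800×720.769 = 268.9543 per 1,000.
Difference = 211.7478 − 268.9543 = -57.2065.

-57.2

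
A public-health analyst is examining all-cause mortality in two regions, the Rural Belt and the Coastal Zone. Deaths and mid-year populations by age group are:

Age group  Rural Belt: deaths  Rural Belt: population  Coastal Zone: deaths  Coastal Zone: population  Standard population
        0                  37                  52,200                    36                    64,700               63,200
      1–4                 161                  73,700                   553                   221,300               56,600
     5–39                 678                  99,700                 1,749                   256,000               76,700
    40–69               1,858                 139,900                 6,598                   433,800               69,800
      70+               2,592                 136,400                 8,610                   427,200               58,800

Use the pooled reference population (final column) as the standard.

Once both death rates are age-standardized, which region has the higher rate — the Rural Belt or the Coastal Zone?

Age-specific rates per 100,000 for the Rural Belt: 70.88, 218.45, 680.04, 1328.09, 1900.29.
For the Coastal Zone: 55.64, 249.89, 683.20, 1520.98, 2015.45.
Standard total = 325,100; weights = 0.1944, 0.1741, 0.2359, 0.2147, 0.1809.
The Rural Belt: 0.1944×70.88 + 0.1741×218.45 + 0.2359×680.04 + 0.2147×1328.09 + 0.1809×1900.29 = 841.0989 per 100,000.
The Coastal Zone: 0.1944×55.64 + 0.1741×249.89 + 0.2359×683.20 + 0.2147×1520.98 + 0.1809×2015.45 = 906.5964 per 100,000.

Coastal Zone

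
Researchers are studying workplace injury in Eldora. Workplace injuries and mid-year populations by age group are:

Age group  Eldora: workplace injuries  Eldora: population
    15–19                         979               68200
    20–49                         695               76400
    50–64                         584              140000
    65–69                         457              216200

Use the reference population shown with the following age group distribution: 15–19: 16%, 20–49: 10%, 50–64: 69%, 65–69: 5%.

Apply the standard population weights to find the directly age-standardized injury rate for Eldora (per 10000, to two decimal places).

61.90

Age-specific rates per 10000 for Eldora: 143.55, 90.97, 41.71, 21.14.
Standard weights: 0.16, 0.10, 0.69, 0.05.
Standardized rate: 0.1600×143.55 + 0.1000×90.97 + 0.6900×41.71 + 0.0500×21.14 = 61.9043 per 10000.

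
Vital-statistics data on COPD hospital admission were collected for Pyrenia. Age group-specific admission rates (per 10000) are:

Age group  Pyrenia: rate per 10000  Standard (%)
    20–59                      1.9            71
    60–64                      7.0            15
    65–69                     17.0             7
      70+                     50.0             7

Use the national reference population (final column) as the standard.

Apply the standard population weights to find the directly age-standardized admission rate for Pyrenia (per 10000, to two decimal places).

Standard weights: 0.71, 0.15, 0.07, 0.07.
Standardized rate: 0.7100×1.9 + 0.1500×7.0 + 0.0700×17.0 + 0.0700×50.0 = 7.0890 per 10000.

7.09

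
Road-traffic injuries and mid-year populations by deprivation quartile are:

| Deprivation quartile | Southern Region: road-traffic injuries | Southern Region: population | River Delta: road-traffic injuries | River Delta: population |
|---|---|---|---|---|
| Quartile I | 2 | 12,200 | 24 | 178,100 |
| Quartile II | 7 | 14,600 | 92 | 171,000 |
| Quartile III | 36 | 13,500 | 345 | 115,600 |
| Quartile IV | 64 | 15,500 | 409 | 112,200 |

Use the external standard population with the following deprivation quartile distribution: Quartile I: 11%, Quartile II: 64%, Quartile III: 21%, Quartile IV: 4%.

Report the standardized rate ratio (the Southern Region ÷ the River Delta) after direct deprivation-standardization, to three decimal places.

Deprivation-specific rates per 100,000 for the Southern Region: 16.39, 47.95, 266.67, 412.90.
For the River Delta: 13.48, 53.80, 298.44, 364.53.
Standard weights: 0.11, 0.64, 0.21, 0.04.
The Southern Region: 0.1100×16.39 + 0.6400×47.95 + 0.2100×266.67 + 0.0400×412.90 = 105.0043 per 100,000.
The River Delta: 0.1100×13.48 + 0.6400×53.80 + 0.2100×298.44 + 0.0400×364.53 = 113.1692 per 100,000.
Ratio = 105.0043 ÷ 113.1692 = 0.92785.

0.928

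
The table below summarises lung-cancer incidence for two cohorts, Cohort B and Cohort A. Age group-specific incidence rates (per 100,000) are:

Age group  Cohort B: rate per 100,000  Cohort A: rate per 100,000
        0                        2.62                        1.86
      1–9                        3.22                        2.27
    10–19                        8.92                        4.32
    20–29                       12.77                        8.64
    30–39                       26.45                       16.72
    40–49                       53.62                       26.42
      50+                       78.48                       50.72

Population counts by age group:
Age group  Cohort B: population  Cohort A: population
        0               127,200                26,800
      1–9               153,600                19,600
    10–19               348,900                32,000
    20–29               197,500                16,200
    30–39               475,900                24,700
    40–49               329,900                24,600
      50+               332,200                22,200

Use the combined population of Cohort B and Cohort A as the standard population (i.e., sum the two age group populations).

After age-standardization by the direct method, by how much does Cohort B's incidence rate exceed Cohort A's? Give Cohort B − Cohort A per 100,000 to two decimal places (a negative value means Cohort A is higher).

12.79

Combined standard total = 2,131,300; weights = 0.0723, 0.0813, 0.1787, 0.1003, 0.2349, 0.1663, 0.1663.
Cohort B: 0.0723×2.62 + 0.0813×3.22 + 0.1787×8.92 + 0.1003×12.77 + 0.2349×26.45 + 0.1663×53.62 + 0.1663×78.48 = 31.5067 per 100,000.
Cohort A: 0.0723×1.86 + 0.0813×2.27 + 0.1787×4.32 + 0.1003×8.64 + 0.2349×16.72 + 0.1663×26.42 + 0.1663×50.72 = 18.7128 per 100,000.
Difference = 31.5067 − 18.7128 = 12.7939.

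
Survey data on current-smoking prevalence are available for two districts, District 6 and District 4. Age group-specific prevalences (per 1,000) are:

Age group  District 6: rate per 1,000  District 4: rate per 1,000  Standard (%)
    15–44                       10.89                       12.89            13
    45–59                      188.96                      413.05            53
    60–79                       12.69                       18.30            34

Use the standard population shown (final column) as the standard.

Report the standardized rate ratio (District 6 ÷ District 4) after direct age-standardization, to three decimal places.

0.467

Standard weights: 0.13, 0.53, 0.34.
District 6: 0.1300×10.89 + 0.5300×188.96 + 0.3400×12.69 = 105.8791 per 1,000.
District 4: 0.1300×12.89 + 0.5300×413.05 + 0.3400×18.30 = 226.8142 per 1,000.
Ratio = 105.8791 ÷ 226.8142 = 0.46681.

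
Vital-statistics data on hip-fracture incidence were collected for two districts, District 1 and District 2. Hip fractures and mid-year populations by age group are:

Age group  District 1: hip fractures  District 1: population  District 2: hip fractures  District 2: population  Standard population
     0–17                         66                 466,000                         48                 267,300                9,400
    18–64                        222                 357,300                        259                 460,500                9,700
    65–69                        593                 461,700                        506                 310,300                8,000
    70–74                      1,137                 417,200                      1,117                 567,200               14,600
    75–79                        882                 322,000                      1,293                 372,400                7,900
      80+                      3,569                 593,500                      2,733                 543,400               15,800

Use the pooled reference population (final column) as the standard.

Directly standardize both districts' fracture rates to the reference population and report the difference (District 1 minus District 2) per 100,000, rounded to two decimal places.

27.89

Age-specific rates per 100,000 for District 1: 14.16, 62.13, 128.44, 272.53, 273.91, 601.35.
For District 2: 17.96, 56.24, 163.07, 196.93, 347.21, 502.94.
Standard total = 65,400; weights = 0.1437, 0.1483, 0.1223, 0.2232, 0.1208, 0.2416.
District 1: 0.1437×14.16 + 0.1483×62.13 + 0.1223×128.44 + 0.2232×272.53 + 0.1208×273.91 + 0.2416×601.35 = 266.1696 per 100,000.
District 2: 0.1437×17.96 + 0.1483×56.24 + 0.1223×163.07 + 0.2232×196.93 + 0.1208×347.21 + 0.2416×502.94 = 238.2809 per 100,000.
Difference = 266.1696 − 238.2809 = 27.8887.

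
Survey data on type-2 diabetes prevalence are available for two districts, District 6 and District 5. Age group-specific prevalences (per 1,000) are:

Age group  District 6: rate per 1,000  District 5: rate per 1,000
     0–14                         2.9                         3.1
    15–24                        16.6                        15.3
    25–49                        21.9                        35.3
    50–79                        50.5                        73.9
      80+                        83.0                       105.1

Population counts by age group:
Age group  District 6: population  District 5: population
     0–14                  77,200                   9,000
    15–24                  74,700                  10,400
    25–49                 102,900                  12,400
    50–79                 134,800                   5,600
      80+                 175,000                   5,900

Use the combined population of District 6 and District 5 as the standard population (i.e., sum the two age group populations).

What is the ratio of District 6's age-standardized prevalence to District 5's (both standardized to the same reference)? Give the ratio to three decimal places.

Combined standard total = 607,900; weights = 0.1418, 0.1400, 0.1897, 0.2310, 0.2976.
District 6: 0.1418×2.9 + 0.1400×16.6 + 0.1897×21.9 + 0.2310×50.5 + 0.2976×83.0 = 43.2515 per 1,000.
District 5: 0.1418×3.1 + 0.1400×15.3 + 0.1897×35.3 + 0.2310×73.9 + 0.2976×105.1 = 57.6205 per 1,000.
Ratio = 43.2515 ÷ 57.6205 = 0.75063.

0.751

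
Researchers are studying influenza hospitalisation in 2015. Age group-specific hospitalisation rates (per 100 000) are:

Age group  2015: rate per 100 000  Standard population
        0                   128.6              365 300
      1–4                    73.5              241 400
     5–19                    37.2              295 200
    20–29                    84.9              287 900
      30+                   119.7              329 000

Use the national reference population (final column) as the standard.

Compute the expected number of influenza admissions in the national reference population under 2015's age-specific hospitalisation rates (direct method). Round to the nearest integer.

Expected influenza admissions = Σ (standard pop × age-specific rate ÷ 100 000)
= 365 300×128.6/100 000 + 241 400×73.5/100 000 + 295 200×37.2/100 000 + 287 900×84.9/100 000 + 329 000×119.7/100 000
= 469.78 + 177.43 + 109.81 + 244.43 + 393.81 = 1395.26.

1395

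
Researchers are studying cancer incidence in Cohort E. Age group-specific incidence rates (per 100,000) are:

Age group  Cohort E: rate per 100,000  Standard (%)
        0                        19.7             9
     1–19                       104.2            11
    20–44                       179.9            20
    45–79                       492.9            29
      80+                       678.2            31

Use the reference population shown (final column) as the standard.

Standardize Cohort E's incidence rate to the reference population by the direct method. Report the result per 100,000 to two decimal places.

402.40

Standard weights: 0.09, 0.11, 0.20, 0.29, 0.31.
Standardized rate: 0.0900×19.7 + 0.1100×104.2 + 0.2000×179.9 + 0.2900×492.9 + 0.3100×678.2 = 402.3980 per 100,000.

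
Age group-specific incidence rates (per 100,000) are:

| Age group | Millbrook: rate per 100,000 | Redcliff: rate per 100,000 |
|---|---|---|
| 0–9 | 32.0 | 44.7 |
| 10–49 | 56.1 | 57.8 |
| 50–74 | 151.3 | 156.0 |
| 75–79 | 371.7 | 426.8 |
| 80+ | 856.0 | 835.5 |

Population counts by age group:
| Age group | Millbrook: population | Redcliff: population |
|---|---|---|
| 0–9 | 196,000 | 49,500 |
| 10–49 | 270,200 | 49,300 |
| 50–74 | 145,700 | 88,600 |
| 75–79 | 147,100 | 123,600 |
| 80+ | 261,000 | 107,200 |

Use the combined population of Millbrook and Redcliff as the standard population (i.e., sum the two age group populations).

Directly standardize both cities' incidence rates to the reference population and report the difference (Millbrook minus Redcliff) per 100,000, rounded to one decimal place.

Combined standard total = 1,438,200; weights = 0.1707, 0.2222, 0.1629, 0.1882, 0.2560.
Millbrook: 0.1707×32.0 + 0.2222×56.1 + 0.1629×151.3 + 0.1882×371.7 + 0.2560×856.0 = 331.6840 per 100,000.
Redcliff: 0.1707×44.7 + 0.2222×57.8 + 0.1629×156.0 + 0.1882×426.8 + 0.2560×835.5 = 340.1179 per 100,000.
Difference = 331.6840 − 340.1179 = -8.4339.

-8.4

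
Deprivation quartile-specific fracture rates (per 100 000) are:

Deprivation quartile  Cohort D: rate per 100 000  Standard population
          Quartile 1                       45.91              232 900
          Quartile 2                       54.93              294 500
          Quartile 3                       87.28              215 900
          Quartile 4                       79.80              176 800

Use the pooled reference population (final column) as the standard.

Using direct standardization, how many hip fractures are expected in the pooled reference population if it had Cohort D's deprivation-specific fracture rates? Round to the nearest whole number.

598

Expected hip fractures = Σ (standard pop × deprivation-specific rate ÷ 100 000)
= 232 900×45.91/100 000 + 294 500×54.93/100 000 + 215 900×87.28/100 000 + 176 800×79.80/100 000
= 106.92 + 161.77 + 188.44 + 141.09 = 598.22.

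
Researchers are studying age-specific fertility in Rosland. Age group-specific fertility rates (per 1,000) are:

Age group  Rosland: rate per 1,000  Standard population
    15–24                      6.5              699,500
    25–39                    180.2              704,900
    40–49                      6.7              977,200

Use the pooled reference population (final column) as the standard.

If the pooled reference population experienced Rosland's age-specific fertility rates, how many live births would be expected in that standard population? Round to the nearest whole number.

Expected live births = Σ (standard pop × age-specific rate ÷ 1,000)
= 699,500×6.5/1,000 + 704,900×180.2/1,000 + 977,200×6.7/1,000
= 4546.75 + 127022.98 + 6547.24 = 138116.97.

138117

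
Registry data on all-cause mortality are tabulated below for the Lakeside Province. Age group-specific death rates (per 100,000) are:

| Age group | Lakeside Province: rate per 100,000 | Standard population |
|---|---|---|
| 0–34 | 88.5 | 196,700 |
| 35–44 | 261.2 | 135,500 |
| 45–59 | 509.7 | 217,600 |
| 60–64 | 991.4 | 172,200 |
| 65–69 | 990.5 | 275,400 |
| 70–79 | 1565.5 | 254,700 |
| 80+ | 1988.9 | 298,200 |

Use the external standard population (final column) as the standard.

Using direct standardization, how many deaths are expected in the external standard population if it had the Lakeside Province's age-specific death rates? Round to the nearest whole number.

Expected deaths = Σ (standard pop × age-specific rate ÷ 100,000)
= 196,700×88.5/100,000 + 135,500×261.2/100,000 + 217,600×509.7/100,000 + 172,200×991.4/100,000 + 275,400×990.5/100,000 + 254,700×1565.5/100,000 + 298,200×1988.9/100,000
= 174.08 + 353.93 + 1109.11 + 1707.19 + 2727.84 + 3987.33 + 5930.90 = 15990.37.

15990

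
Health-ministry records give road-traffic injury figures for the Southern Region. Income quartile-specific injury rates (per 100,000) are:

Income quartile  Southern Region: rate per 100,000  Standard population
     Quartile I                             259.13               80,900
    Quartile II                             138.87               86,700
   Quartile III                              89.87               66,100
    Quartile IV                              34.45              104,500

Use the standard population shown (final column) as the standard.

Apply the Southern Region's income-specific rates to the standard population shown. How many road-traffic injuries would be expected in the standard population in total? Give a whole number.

425

Expected road-traffic injuries = Σ (standard pop × income-specific rate ÷ 100,000)
= 80,900×259.13/100,000 + 86,700×138.87/100,000 + 66,100×89.87/100,000 + 104,500×34.45/100,000
= 209.64 + 120.40 + 59.40 + 36.00 = 425.44.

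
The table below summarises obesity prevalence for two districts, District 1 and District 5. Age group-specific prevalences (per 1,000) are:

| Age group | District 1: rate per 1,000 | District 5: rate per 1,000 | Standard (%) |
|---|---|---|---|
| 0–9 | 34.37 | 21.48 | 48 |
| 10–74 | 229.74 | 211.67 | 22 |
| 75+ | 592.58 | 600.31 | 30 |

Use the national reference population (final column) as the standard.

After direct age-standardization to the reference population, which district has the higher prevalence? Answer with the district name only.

District 1

Standard weights: 0.48, 0.22, 0.30.
District 1: 0.4800×34.37 + 0.2200×229.74 + 0.3000×592.58 = 244.8144 per 1,000.
District 5: 0.4800×21.48 + 0.2200×211.67 + 0.3000×600.31 = 236.9708 per 1,000.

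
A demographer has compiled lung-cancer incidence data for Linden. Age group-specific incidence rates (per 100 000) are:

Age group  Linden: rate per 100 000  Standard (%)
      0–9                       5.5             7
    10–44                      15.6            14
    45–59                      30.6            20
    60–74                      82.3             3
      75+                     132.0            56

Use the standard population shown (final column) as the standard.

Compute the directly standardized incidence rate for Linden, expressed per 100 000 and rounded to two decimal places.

85.08

Standard weights: 0.07, 0.14, 0.20, 0.03, 0.56.
Standardized rate: 0.0700×5.5 + 0.1400×15.6 + 0.2000×30.6 + 0.0300×82.3 + 0.5600×132.0 = 85.0780 per 100 000.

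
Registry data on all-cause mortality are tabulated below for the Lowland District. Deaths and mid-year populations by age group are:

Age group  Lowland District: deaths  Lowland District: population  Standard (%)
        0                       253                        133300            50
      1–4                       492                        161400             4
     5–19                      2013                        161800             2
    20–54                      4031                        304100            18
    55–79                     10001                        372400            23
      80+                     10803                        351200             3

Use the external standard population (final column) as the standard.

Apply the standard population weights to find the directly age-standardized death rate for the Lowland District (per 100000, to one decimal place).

Age-specific rates per 100000 for the Lowland District: 189.80, 304.83, 1244.13, 1325.55, 2685.55, 3076.03.
Standard weights: 0.50, 0.04, 0.02, 0.18, 0.23, 0.03.
Standardized rate: 0.5000×189.80 + 0.0400×304.83 + 0.0200×1244.13 + 0.1800×1325.55 + 0.2300×2685.55 + 0.0300×3076.03 = 1080.5317 per 100000.

1080.5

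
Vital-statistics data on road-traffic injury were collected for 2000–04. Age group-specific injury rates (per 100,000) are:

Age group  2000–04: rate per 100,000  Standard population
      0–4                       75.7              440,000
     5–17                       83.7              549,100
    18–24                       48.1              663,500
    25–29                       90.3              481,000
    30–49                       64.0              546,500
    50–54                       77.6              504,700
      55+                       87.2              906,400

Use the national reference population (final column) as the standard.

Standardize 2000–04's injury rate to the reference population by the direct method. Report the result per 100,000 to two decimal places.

75.23

Standard total = 4,091,200; weights = 0.1075, 0.1342, 0.1622, 0.1176, 0.1336, 0.1234, 0.2215.
Standardized rate: 0.1075×75.7 + 0.1342×83.7 + 0.1622×48.1 + 0.1176×90.3 + 0.1336×64.0 + 0.1234×77.6 + 0.2215×87.2 = 75.2335 per 100,000.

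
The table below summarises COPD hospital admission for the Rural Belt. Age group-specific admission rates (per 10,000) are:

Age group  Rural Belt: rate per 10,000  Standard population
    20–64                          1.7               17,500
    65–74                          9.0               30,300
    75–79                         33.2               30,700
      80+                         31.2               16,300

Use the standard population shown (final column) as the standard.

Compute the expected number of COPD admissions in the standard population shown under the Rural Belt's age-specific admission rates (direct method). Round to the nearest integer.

Expected COPD admissions = Σ (standard pop × age-specific rate ÷ 10,000)
= 17,500×1.7/10,000 + 30,300×9.0/10,000 + 30,700×33.2/10,000 + 16,300×31.2/10,000
= 2.98 + 27.27 + 101.92 + 50.86 = 183.03.

183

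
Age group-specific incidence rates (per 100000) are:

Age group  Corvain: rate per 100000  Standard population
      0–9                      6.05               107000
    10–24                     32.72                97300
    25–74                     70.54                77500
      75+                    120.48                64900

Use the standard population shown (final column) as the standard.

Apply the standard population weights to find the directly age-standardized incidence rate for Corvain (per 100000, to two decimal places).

Standard total = 346700; weights = 0.3086, 0.2806, 0.2235, 0.1872.
Standardized rate: 0.3086×6.05 + 0.2806×32.72 + 0.2235×70.54 + 0.1872×120.48 = 49.3712 per 100000.

49.37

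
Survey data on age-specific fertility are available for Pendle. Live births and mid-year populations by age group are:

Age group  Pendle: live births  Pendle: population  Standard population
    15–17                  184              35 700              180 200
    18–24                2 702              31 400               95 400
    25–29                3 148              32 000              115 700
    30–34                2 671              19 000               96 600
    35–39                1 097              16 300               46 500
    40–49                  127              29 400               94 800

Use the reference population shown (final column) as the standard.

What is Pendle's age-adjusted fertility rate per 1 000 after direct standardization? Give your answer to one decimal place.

59.8

Age-specific rates per 1 000 for Pendle: 5.154, 86.051, 98.375, 140.579, 67.301, 4.320.
Standard total = 629 200; weights = 0.2864, 0.1516, 0.1839, 0.1535, 0.0739, 0.1507.
Standardized rate: 0.2864×5.154 + 0.1516×86.051 + 0.1839×98.375 + 0.1535×140.579 + 0.0739×67.301 + 0.1507×4.320 = 59.8203 per 1 000.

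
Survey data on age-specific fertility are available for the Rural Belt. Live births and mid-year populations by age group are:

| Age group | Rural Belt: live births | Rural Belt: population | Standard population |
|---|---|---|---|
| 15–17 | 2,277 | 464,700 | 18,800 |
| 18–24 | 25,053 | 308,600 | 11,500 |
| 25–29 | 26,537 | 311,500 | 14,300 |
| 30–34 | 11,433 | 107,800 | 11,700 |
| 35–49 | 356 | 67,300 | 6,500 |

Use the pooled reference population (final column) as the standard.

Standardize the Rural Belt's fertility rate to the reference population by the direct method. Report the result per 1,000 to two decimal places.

56.04

Age-specific rates per 1,000 for the Rural Belt: 4.900, 81.183, 85.191, 106.058, 5.290.
Standard total = 62,800; weights = 0.2994, 0.1831, 0.2277, 0.1863, 0.1035.
Standardized rate: 0.2994×4.900 + 0.1831×81.183 + 0.2277×85.191 + 0.1863×106.058 + 0.1035×5.290 = 56.0383 per 1,000.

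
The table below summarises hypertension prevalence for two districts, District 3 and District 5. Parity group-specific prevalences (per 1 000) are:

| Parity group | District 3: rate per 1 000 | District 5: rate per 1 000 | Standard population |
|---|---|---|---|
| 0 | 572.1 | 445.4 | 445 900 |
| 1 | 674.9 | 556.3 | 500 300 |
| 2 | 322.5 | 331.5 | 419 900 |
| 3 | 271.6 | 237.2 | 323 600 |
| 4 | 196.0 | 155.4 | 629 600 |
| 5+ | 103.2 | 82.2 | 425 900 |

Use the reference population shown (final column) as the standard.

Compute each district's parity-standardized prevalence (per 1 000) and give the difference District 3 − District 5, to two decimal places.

57.44

Standard total = 2 745 200; weights = 0.1624, 0.1822, 0.1530, 0.1179, 0.2293, 0.1551.
District 3: 0.1624×572.1 + 0.1822×674.9 + 0.1530×322.5 + 0.1179×271.6 + 0.2293×196.0 + 0.1551×103.2 = 358.2303 per 1 000.
District 5: 0.1624×445.4 + 0.1822×556.3 + 0.1530×331.5 + 0.1179×237.2 + 0.2293×155.4 + 0.1551×82.2 = 300.7884 per 1 000.
Difference = 358.2303 − 300.7884 = 57.4419.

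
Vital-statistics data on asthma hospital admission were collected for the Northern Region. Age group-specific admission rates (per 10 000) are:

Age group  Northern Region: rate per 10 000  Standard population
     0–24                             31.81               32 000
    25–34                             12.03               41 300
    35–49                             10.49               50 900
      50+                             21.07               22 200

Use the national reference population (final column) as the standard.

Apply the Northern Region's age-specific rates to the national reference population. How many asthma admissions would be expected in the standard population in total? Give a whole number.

Expected asthma admissions = Σ (standard pop × age-specific rate ÷ 10 000)
= 32 000×31.81/10 000 + 41 300×12.03/10 000 + 50 900×10.49/10 000 + 22 200×21.07/10 000
= 101.79 + 49.68 + 53.39 + 46.78 = 251.65.

252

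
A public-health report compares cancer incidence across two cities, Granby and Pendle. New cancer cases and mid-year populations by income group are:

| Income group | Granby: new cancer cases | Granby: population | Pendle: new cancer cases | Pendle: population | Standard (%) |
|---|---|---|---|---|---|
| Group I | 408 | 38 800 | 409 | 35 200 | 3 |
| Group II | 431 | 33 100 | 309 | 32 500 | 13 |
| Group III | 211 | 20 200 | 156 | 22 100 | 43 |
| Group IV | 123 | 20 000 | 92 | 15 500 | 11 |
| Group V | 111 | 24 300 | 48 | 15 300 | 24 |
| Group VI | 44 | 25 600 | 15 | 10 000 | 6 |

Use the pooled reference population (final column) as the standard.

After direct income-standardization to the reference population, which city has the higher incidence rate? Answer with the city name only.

Granby

Income-specific rates per 100 000 for Granby: 1051.55, 1302.11, 1044.55, 615.00, 456.79, 171.88.
For Pendle: 1161.93, 950.77, 705.88, 593.55, 313.73, 150.00.
Standard weights: 0.03, 0.13, 0.43, 0.11, 0.24, 0.06.
Granby: 0.0300×1051.55 + 0.1300×1302.11 + 0.4300×1044.55 + 0.1100×615.00 + 0.2400×456.79 + 0.0600×171.88 = 837.5719 per 100 000.
Pendle: 0.0300×1161.93 + 0.1300×950.77 + 0.4300×705.88 + 0.1100×593.55 + 0.2400×313.73 + 0.0600×150.00 = 611.5718 per 100 000.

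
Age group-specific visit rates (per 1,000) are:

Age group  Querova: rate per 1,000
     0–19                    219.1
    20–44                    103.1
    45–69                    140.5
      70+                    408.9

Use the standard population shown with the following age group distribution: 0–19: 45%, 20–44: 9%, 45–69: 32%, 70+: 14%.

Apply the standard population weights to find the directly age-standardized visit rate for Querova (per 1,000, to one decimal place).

Standard weights: 0.45, 0.09, 0.32, 0.14.
Standardized rate: 0.4500×219.1 + 0.0900×103.1 + 0.3200×140.5 + 0.1400×408.9 = 210.0800 per 1,000.

210.1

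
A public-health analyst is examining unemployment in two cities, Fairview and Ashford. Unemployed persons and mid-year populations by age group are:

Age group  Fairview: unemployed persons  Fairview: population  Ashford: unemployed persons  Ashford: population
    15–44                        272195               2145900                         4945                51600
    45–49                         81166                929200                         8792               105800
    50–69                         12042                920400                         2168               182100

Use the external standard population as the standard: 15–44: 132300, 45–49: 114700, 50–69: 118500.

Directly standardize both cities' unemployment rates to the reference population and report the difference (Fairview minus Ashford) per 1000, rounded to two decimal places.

Age-specific rates per 1000 for Fairview: 126.844, 87.350, 13.083.
For Ashford: 95.833, 83.100, 11.906.
Standard total = 365500; weights = 0.3620, 0.3138, 0.3242.
Fairview: 0.3620×126.844 + 0.3138×87.350 + 0.3242×13.083 = 77.5676 per 1000.
Ashford: 0.3620×95.833 + 0.3138×83.100 + 0.3242×11.906 = 64.6269 per 1000.
Difference = 77.5676 − 64.6269 = 12.9407.

12.94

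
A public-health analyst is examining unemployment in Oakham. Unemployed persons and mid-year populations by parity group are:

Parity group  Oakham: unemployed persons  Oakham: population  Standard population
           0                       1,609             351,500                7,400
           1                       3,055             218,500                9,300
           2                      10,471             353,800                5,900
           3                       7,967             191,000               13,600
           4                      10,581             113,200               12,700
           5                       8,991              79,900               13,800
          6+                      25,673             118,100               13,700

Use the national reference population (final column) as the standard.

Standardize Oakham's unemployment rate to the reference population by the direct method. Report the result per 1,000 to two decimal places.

Parity-specific rates per 1,000 for Oakham: 4.578, 13.982, 29.596, 41.712, 93.472, 112.528, 217.384.
Standard total = 76,400; weights = 0.0969, 0.1217, 0.0772, 0.1780, 0.1662, 0.1806, 0.1793.
Standardized rate: 0.0969×4.578 + 0.1217×13.982 + 0.0772×29.596 + 0.1780×41.712 + 0.1662×93.472 + 0.1806×112.528 + 0.1793×217.384 = 86.7007 per 1,000.

86.70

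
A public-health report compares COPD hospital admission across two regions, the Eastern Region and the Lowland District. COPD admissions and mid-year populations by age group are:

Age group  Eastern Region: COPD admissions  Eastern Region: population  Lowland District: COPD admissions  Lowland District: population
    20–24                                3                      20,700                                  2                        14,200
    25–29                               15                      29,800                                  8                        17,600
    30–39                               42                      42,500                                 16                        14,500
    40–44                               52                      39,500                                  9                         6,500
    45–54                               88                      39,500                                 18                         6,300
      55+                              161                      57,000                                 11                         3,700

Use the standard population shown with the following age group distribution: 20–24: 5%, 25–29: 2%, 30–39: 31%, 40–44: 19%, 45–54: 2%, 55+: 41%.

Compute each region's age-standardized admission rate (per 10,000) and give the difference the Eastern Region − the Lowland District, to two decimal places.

-1.21

Age-specific rates per 10,000 for the Eastern Region: 1.45, 5.03, 9.88, 13.16, 22.28, 28.25.
For the Lowland District: 1.41, 4.55, 11.03, 13.85, 28.57, 29.73.
Standard weights: 0.05, 0.02, 0.31, 0.19, 0.02, 0.41.
The Eastern Region: 0.0500×1.45 + 0.0200×5.03 + 0.3100×9.88 + 0.1900×13.16 + 0.0200×22.28 + 0.4100×28.25 = 17.7642 per 10,000.
The Lowland District: 0.0500×1.41 + 0.0200×4.55 + 0.3100×11.03 + 0.1900×13.85 + 0.0200×28.57 + 0.4100×29.73 = 18.9734 per 10,000.
Difference = 17.7642 − 18.9734 = -1.2092.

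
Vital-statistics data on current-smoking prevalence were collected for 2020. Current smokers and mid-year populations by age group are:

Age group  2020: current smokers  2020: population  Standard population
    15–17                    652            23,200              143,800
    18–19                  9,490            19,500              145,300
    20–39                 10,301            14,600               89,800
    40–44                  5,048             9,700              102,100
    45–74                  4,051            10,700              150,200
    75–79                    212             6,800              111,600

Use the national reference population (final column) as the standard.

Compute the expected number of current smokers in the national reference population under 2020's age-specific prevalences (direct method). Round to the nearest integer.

251591

Age-specific rates per 1,000 for 2020: 28.103, 486.667, 705.548, 520.412, 378.598, 31.176.
Expected current smokers = Σ (standard pop × age-specific rate ÷ 1,000)
= 143,800×28.103/1,000 + 145,300×486.667/1,000 + 89,800×705.548/1,000 + 102,100×520.412/1,000 + 150,200×378.598/1,000 + 111,600×31.176/1,000
= 4041.28 + 70712.67 + 63358.21 + 53134.10 + 56865.44 + 3479.29 = 251590.98.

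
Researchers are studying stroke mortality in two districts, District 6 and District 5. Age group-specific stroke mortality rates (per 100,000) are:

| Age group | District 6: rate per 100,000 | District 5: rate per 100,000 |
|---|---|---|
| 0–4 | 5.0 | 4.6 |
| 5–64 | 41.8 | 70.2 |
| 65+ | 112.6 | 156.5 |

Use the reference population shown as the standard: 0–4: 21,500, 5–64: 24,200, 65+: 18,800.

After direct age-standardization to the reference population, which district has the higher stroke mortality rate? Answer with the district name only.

District 5

Standard total = 64,500; weights = 0.3333, 0.3752, 0.2915.
District 6: 0.3333×5.0 + 0.3752×41.8 + 0.2915×112.6 = 50.1696 per 100,000.
District 5: 0.3333×4.6 + 0.3752×70.2 + 0.2915×156.5 = 73.4874 per 100,000.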